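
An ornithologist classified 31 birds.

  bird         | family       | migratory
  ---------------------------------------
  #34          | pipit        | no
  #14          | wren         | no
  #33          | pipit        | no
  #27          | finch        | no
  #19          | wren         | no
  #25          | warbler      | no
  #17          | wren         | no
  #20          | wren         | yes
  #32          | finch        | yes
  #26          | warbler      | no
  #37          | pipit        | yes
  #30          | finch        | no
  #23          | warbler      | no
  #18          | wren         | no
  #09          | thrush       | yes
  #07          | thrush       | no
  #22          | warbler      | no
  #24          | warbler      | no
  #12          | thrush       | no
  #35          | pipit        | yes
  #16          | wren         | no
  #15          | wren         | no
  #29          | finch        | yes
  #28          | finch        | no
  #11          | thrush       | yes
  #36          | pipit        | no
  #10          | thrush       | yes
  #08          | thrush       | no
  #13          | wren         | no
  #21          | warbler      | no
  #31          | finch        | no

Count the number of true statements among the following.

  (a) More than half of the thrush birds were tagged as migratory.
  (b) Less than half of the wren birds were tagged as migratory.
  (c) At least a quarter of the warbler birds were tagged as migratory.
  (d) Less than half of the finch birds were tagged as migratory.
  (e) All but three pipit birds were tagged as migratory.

(a) thrush: |A| = 6, |A ∩ B| = 3; needs |A ∩ B| > |A ∖ B| — false.
(b) wren: |A| = 8, |A ∩ B| = 1; needs |A ∩ B| < |A ∖ B| — true.
(c) warbler: |A| = 6, |A ∩ B| = 0; needs |A ∩ B| / |A| ≥ 1/4 — false.
(d) finch: |A| = 6, |A ∩ B| = 2; needs |A ∩ B| < |A ∖ B| — true.
(e) pipit: |A| = 5, |A ∩ B| = 2; needs |A ∖ B| = 3 — true.

3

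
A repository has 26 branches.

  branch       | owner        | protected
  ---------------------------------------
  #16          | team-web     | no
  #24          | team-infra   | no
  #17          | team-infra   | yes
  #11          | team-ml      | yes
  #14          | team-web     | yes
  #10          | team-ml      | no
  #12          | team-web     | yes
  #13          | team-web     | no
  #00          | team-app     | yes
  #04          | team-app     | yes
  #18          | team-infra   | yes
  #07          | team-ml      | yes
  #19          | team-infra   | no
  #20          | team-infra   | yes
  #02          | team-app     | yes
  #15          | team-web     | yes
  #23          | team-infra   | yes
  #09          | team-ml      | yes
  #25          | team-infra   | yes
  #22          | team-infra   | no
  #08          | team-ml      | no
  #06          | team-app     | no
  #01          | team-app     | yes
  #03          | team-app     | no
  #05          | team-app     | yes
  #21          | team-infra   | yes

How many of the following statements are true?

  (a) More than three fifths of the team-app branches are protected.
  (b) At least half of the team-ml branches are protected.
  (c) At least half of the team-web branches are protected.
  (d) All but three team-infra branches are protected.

(a) team-app: |A| = 7, |A ∩ B| = 5; needs |A ∩ B| / |A| > 3/5 — true.
(b) team-ml: |A| = 5, |A ∩ B| = 3; needs |A ∩ B| ≥ |A ∖ B| — true.
(c) team-web: |A| = 5, |A ∩ B| = 3; needs |A ∩ B| ≥ |A ∖ B| — true.
(d) team-infra: |A| = 9, |A ∩ B| = 6; needs |A ∖ B| = 3 — true.

4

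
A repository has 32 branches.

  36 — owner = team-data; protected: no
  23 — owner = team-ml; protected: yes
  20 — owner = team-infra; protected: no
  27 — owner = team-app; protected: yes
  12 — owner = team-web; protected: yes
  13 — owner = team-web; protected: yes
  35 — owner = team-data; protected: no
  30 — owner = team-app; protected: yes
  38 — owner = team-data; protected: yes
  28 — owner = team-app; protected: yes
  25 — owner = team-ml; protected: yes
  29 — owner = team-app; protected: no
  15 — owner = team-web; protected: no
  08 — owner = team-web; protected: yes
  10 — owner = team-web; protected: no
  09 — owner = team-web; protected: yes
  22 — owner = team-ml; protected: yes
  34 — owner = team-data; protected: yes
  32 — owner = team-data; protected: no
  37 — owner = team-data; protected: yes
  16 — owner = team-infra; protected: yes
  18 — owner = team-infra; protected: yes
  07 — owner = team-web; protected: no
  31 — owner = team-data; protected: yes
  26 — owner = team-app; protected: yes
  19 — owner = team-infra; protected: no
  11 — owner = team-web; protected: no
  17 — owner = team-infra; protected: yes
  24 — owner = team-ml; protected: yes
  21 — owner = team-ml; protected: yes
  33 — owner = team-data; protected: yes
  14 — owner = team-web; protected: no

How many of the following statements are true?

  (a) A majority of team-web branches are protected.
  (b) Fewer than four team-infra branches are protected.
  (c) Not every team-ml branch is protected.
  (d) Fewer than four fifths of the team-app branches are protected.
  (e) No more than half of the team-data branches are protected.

1

(a) team-web: |A| = 9, |A ∩ B| = 4; needs |A ∩ B| > |A ∖ B| — false.
(b) team-infra: |A| = 5, |A ∩ B| = 3; needs |A ∩ B| < 4 — true.
(c) team-ml: |A| = 5, |A ∩ B| = 5; needs A ⊄ B (|A ∖ B| ≥ 1) — false.
(d) team-app: |A| = 5, |A ∩ B| = 4; needs |A ∩ B| / |A| < 4/5 — false.
(e) team-data: |A| = 8, |A ∩ B| = 5; needs |A ∩ B| ≤ |A ∖ B| — false.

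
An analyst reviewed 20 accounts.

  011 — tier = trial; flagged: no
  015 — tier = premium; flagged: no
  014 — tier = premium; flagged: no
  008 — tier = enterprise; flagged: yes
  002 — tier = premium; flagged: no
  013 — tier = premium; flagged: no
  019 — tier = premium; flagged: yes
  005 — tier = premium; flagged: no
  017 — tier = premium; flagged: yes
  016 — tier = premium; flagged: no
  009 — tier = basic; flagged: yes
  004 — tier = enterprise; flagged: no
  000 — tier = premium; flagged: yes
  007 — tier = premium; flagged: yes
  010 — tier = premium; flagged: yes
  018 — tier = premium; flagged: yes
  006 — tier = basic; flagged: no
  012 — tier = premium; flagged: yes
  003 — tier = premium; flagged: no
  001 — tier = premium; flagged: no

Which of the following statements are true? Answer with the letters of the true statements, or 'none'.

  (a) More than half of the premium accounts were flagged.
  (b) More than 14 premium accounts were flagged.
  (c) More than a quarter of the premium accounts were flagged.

|A| = 15, |A ∩ B| = 7, |A ∖ B| = 8.
(a) |A ∩ B| > |A ∖ B|: fails.
(b) |A ∩ B| > 14: fails.
(c) |A ∩ B| / |A| > 1/4: holds.

(c)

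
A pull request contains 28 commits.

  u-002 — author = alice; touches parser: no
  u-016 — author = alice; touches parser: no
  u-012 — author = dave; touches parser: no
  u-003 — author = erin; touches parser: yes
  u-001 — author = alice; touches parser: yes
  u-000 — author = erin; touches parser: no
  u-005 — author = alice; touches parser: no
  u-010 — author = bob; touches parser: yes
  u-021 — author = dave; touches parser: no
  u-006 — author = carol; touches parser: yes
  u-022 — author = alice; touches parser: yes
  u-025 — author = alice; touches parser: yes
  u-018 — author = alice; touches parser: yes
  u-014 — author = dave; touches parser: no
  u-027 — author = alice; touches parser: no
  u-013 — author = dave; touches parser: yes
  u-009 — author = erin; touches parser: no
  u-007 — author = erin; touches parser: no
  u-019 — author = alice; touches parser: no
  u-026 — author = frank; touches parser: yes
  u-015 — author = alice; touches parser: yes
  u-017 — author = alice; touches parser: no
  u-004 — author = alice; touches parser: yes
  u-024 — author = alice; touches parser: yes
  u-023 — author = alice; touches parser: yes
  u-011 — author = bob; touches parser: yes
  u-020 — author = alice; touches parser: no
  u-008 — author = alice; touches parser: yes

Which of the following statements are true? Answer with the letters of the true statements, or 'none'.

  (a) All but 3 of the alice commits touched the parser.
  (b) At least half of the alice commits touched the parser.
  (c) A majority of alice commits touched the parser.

|A| = 16, |A ∩ B| = 9, |A ∖ B| = 7.
(a) |A ∖ B| = 3: fails.
(b) |A ∩ B| ≥ |A ∖ B|: holds.
(c) |A ∩ B| > |A ∖ B|: holds.

(b), (c)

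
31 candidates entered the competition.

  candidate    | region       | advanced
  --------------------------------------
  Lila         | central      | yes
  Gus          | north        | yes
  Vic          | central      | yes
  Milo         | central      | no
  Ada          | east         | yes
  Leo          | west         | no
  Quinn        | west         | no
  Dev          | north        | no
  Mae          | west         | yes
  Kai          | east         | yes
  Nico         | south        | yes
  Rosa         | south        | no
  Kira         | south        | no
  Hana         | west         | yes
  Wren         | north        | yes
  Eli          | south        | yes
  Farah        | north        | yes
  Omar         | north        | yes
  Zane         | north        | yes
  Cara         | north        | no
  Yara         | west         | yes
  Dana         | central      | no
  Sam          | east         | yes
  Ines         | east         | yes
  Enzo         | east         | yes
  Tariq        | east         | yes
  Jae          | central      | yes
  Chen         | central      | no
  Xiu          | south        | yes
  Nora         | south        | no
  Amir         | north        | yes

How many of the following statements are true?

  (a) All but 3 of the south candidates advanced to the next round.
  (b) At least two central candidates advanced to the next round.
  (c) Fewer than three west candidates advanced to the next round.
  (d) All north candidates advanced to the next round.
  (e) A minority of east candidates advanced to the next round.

2

(a) south: |A| = 6, |A ∩ B| = 3; needs |A ∖ B| = 3 — true.
(b) central: |A| = 6, |A ∩ B| = 3; needs |A ∩ B| ≥ 2 — true.
(c) west: |A| = 5, |A ∩ B| = 3; needs |A ∩ B| < 3 — false.
(d) north: |A| = 8, |A ∩ B| = 6; needs A ⊆ B, i.e. every element of A is in B (|A ∖ B| = 0) — false.
(e) east: |A| = 6, |A ∩ B| = 6; needs |A ∩ B| < |A ∖ B| — false.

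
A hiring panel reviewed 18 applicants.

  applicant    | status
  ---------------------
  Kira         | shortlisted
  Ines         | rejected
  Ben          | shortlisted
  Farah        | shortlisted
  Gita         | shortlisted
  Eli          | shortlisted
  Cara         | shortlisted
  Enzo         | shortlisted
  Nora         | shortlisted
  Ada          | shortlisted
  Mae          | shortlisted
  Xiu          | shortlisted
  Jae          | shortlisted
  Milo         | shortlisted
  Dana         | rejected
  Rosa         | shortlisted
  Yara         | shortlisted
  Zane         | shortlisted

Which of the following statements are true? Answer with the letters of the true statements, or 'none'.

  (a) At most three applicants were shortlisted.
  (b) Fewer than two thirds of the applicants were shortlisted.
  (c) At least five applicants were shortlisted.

|A| = 18, |A ∩ B| = 16, |A ∖ B| = 2.
(a) |A ∩ B| ≤ 3: fails.
(b) |A ∩ B| / |A| < 2/3: fails.
(c) |A ∩ B| ≥ 5: holds.

(c)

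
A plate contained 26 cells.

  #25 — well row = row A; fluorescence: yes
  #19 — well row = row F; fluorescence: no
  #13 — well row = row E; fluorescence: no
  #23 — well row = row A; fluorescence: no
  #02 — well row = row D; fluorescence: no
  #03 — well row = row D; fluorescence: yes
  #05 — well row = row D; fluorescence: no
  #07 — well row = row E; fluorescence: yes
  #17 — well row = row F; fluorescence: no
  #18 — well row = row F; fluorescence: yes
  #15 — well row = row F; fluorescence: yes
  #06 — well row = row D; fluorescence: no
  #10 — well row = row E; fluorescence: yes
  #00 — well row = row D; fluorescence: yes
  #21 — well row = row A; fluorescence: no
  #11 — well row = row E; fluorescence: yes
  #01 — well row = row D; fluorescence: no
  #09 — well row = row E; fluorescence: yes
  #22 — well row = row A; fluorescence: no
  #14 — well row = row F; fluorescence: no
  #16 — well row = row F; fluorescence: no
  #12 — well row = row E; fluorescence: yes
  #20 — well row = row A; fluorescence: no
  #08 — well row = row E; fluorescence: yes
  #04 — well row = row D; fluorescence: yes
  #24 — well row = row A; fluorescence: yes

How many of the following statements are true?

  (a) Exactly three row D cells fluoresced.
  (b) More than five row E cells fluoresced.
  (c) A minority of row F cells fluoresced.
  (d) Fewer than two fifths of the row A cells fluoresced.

4

(a) row D: |A| = 7, |A ∩ B| = 3; needs |A ∩ B| = 3 — true.
(b) row E: |A| = 7, |A ∩ B| = 6; needs |A ∩ B| > 5 — true.
(c) row F: |A| = 6, |A ∩ B| = 2; needs |A ∩ B| < |A ∖ B| — true.
(d) row A: |A| = 6, |A ∩ B| = 2; needs |A ∩ B| / |A| < 2/5 — true.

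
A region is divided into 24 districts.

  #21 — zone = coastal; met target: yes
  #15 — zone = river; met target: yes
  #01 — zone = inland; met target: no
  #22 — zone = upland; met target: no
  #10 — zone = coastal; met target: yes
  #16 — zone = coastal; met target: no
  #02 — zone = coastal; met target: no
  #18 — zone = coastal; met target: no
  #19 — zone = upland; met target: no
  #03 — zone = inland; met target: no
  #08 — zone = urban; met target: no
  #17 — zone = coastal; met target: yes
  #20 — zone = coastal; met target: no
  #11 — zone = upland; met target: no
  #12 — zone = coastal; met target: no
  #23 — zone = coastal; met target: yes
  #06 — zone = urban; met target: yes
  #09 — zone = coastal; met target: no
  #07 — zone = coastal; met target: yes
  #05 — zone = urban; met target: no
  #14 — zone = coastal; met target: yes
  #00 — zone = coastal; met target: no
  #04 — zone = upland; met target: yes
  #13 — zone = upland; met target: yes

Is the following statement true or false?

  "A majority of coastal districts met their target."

The determiner here denotes the relation: |A ∩ B| > |A ∖ B|.
A (the restrictor) = {#21, #10, #16, #02, #18, #17, #20, #12, #23, #09, #07, #14, #00}, |A| = 13.
A ∩ B = {#21, #10, #17, #23, #07, #14}, so |A ∩ B| = 6.
A ∖ B = {#16, #02, #18, #20, #12, #09, #00}, so |A ∖ B| = 7.
6 < 7, so the statement is false.

False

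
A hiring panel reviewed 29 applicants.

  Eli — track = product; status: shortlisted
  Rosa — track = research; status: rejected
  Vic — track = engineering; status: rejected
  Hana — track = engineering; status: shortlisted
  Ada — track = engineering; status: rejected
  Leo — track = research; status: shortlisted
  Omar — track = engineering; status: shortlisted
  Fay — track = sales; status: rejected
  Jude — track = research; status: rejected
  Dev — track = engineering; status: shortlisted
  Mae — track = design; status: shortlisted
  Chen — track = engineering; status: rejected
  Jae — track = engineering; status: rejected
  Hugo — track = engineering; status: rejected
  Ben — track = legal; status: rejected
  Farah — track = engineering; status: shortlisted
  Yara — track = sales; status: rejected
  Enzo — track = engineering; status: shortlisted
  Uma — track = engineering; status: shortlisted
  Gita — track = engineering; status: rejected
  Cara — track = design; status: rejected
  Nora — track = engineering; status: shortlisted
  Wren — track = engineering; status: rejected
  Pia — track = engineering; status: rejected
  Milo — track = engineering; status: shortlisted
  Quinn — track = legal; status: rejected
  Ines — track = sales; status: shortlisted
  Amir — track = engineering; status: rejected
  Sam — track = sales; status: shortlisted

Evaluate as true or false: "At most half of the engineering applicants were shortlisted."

True

Truth condition: |A ∩ B| ≤ |A ∖ B|.
|A| = 17, |A ∩ B| = 8, |A ∖ B| = 9.
8 < 9, so the statement is true.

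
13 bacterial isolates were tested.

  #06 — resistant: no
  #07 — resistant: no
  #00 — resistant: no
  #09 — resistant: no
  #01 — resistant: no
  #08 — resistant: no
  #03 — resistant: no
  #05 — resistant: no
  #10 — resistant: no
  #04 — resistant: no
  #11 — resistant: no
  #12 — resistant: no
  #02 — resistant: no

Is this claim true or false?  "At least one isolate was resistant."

The determiner here denotes the relation: A ∩ B ≠ ∅ (|A ∩ B| ≥ 1).
A (the restrictor) = {#06, #07, #00, #09, #01, #08, #03, #05, #10, #04, #11, #12, #02}, |A| = 13.
A ∩ B = {}, so |A ∩ B| = 0.
So the statement is false.

False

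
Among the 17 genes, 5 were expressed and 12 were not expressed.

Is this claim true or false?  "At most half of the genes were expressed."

'At most half of the genes were expressed' holds iff |A ∩ B| ≤ |A ∖ B|.
|A| = 17, |A ∩ B| = 5, |A ∖ B| = 12.
5 < 12, so the statement is true.

True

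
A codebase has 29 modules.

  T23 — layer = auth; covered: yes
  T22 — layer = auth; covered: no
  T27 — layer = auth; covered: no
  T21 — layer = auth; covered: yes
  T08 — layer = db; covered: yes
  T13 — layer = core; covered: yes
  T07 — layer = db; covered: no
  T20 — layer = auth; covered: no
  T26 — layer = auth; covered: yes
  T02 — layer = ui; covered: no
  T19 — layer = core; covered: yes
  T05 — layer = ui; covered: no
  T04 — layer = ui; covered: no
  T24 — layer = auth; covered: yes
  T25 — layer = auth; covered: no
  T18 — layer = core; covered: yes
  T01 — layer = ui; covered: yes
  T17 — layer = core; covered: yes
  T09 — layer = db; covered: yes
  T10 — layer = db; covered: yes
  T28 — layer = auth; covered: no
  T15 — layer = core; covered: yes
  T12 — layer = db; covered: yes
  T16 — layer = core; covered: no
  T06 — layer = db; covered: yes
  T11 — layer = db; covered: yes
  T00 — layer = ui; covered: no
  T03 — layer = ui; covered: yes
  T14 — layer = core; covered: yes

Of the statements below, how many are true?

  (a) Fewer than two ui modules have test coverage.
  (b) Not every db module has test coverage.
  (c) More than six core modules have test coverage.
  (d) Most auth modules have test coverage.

1

(a) ui: |A| = 6, |A ∩ B| = 2; needs |A ∩ B| < 2 — false.
(b) db: |A| = 7, |A ∩ B| = 6; needs A ⊄ B (|A ∖ B| ≥ 1) — true.
(c) core: |A| = 7, |A ∩ B| = 6; needs |A ∩ B| > 6 — false.
(d) auth: |A| = 9, |A ∩ B| = 4; needs |A ∩ B| > |A ∖ B| — false.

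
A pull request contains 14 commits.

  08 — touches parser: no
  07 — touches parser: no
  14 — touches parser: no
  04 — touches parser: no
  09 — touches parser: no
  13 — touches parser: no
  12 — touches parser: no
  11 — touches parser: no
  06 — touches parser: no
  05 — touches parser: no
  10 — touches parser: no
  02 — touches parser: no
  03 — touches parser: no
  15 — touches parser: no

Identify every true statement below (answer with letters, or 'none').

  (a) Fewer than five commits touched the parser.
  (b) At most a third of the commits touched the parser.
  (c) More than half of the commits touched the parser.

|A| = 14, |A ∩ B| = 0, |A ∖ B| = 14.
(a) |A ∩ B| < 5: holds.
(b) |A ∩ B| / |A| ≤ 1/3: holds.
(c) |A ∩ B| > |A ∖ B|: fails.

(a), (b)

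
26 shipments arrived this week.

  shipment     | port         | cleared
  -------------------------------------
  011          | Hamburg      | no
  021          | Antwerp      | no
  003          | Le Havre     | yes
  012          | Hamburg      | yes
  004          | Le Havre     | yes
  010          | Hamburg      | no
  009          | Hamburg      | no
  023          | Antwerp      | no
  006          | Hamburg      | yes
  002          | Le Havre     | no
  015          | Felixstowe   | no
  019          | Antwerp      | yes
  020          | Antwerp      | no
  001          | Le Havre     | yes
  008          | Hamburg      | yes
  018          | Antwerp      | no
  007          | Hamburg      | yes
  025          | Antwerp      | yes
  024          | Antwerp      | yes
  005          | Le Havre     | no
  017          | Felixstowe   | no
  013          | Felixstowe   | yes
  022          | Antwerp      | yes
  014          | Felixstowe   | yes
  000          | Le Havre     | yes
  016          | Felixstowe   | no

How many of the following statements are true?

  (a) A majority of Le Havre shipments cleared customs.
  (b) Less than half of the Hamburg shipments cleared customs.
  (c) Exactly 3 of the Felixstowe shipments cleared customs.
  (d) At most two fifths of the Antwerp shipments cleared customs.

(a) Le Havre: |A| = 6, |A ∩ B| = 4; needs |A ∩ B| > |A ∖ B| — true.
(b) Hamburg: |A| = 7, |A ∩ B| = 4; needs |A ∩ B| < |A ∖ B| — false.
(c) Felixstowe: |A| = 5, |A ∩ B| = 2; needs |A ∩ B| = 3 — false.
(d) Antwerp: |A| = 8, |A ∩ B| = 4; needs |A ∩ B| / |A| ≤ 2/5 — false.

1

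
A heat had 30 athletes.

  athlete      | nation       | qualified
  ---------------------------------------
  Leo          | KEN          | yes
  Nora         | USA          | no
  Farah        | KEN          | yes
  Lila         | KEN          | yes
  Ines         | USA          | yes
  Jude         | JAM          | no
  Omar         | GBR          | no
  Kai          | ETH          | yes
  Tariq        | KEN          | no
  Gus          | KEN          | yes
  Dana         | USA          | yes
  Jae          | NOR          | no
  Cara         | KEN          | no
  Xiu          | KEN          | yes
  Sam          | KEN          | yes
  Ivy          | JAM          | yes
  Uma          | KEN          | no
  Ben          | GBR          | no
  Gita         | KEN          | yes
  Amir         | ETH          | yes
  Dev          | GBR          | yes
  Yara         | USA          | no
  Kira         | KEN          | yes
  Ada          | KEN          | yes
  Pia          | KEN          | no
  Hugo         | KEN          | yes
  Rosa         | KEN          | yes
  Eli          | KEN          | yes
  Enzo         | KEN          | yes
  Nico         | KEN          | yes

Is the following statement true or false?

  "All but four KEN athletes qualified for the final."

True

Truth condition: |A ∖ B| = 4.
|A| = 18, |A ∩ B| = 14, |A ∖ B| = 4.
|A ∖ B| = 4, so the statement is true.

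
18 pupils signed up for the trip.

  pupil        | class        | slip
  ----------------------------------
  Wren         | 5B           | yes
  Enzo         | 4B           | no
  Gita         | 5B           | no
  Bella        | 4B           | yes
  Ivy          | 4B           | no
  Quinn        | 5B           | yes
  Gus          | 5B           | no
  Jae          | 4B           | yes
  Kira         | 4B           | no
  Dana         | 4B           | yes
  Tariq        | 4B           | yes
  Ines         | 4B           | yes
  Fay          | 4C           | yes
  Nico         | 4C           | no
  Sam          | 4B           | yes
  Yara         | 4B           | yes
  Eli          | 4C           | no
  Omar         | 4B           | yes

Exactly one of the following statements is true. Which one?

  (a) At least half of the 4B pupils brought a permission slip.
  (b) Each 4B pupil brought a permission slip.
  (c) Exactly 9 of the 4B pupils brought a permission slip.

(a)

|A| = 11, |A ∩ B| = 8, |A ∖ B| = 3.
(a) requires |A ∩ B| ≥ |A ∖ B|: true.
(b) requires A ⊆ B, i.e. every element of A is in B (|A ∖ B| = 0): false.
(c) requires |A ∩ B| = 9: false.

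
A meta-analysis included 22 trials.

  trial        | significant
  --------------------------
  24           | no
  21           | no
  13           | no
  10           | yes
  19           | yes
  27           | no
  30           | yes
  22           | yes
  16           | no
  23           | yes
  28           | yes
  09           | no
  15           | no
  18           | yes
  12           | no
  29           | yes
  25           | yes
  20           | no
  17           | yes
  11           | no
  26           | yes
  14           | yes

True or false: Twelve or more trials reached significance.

The determiner here denotes the relation: |A ∩ B| ≥ 12.
|A| = 22, |A ∩ B| = 12, |A ∖ B| = 10.
|A ∩ B| = 12, so the statement is true.

True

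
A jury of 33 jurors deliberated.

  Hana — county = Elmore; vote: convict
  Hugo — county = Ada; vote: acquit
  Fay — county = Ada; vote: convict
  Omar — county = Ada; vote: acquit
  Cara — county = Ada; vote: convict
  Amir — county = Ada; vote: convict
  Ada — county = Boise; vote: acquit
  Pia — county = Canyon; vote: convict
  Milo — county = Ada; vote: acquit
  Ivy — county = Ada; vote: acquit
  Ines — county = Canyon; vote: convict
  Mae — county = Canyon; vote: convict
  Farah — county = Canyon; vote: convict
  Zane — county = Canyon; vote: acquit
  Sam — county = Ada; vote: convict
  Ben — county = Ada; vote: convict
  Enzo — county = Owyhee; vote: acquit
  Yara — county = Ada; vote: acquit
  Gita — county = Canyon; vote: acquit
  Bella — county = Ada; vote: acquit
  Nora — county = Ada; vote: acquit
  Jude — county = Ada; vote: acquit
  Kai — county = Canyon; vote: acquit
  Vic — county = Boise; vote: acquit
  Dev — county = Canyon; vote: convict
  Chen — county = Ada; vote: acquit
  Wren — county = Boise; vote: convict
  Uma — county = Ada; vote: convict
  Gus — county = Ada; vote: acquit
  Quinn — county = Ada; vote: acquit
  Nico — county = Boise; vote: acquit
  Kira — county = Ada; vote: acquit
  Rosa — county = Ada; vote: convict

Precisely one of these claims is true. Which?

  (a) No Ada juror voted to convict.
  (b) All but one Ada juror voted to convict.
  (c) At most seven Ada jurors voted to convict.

(c)

|A| = 19, |A ∩ B| = 7, |A ∖ B| = 12.
(a) requires A ∩ B = ∅ (|A ∩ B| = 0): false.
(b) requires |A ∖ B| = 1: false.
(c) requires |A ∩ B| ≤ 7: true.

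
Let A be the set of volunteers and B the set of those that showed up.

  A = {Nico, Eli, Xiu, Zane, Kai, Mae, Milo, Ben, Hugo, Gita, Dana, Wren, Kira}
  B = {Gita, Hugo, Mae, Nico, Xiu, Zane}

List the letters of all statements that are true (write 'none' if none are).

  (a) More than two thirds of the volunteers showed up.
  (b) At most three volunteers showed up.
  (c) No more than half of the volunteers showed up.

|A| = 13, |A ∩ B| = 6, |A ∖ B| = 7.
(a) |A ∩ B| / |A| > 2/3: fails.
(b) |A ∩ B| ≤ 3: fails.
(c) |A ∩ B| ≤ |A ∖ B|: holds.

(c)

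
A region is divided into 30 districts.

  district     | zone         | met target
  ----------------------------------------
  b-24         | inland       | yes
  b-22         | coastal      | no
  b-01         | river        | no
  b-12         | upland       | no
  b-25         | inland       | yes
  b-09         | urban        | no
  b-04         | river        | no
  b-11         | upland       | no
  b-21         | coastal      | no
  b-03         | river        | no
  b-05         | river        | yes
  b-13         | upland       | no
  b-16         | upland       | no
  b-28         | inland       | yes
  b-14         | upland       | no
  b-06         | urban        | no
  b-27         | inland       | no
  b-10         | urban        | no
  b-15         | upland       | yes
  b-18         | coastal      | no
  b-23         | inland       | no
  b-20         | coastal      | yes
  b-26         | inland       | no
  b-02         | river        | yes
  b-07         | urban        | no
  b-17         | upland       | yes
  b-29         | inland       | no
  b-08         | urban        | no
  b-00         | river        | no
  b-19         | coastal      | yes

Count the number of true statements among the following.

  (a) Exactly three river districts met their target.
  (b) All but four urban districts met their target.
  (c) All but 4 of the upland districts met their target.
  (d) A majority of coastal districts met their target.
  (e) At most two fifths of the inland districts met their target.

0

(a) river: |A| = 6, |A ∩ B| = 2; needs |A ∩ B| = 3 — false.
(b) urban: |A| = 5, |A ∩ B| = 0; needs |A ∖ B| = 4 — false.
(c) upland: |A| = 7, |A ∩ B| = 2; needs |A ∖ B| = 4 — false.
(d) coastal: |A| = 5, |A ∩ B| = 2; needs |A ∩ B| > |A ∖ B| — false.
(e) inland: |A| = 7, |A ∩ B| = 3; needs |A ∩ B| / |A| ≤ 2/5 — false.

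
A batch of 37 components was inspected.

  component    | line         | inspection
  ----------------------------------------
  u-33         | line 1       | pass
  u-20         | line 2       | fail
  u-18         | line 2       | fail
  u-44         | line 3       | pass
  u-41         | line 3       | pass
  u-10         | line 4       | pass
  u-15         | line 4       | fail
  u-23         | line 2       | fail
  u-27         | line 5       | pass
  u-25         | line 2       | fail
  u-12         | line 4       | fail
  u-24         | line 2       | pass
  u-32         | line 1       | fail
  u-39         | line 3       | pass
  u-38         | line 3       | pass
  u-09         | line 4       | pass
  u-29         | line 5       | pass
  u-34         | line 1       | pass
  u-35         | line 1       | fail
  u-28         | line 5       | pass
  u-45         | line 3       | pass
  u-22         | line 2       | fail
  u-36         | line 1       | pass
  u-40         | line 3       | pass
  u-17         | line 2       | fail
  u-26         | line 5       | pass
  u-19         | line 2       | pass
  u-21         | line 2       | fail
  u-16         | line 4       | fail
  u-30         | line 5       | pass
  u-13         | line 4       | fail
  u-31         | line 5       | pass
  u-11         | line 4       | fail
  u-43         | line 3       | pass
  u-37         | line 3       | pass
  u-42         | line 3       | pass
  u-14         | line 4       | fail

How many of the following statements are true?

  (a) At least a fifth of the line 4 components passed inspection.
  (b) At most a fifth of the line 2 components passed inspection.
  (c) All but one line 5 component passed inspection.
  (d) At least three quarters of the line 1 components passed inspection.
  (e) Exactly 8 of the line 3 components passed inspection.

(a) line 4: |A| = 8, |A ∩ B| = 2; needs |A ∩ B| / |A| ≥ 1/5 — true.
(b) line 2: |A| = 9, |A ∩ B| = 2; needs |A ∩ B| / |A| ≤ 1/5 — false.
(c) line 5: |A| = 6, |A ∩ B| = 6; needs |A ∖ B| = 1 — false.
(d) line 1: |A| = 5, |A ∩ B| = 3; needs |A ∩ B| / |A| ≥ 3/4 — false.
(e) line 3: |A| = 9, |A ∩ B| = 9; needs |A ∩ B| = 8 — false.

1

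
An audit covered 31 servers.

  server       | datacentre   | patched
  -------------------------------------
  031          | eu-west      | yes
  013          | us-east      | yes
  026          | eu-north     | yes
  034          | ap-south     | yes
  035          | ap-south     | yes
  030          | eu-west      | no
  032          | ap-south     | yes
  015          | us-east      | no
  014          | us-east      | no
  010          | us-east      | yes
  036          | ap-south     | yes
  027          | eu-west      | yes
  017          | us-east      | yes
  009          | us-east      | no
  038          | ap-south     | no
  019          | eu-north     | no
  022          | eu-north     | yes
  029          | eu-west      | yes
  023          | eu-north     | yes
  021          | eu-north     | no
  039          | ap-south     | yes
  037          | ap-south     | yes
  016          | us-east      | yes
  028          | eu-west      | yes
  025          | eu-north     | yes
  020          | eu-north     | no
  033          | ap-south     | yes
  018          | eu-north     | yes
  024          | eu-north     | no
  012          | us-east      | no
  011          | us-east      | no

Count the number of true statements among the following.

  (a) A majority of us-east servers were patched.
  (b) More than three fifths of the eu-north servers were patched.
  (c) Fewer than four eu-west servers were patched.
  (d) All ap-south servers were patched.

0

(a) us-east: |A| = 9, |A ∩ B| = 4; needs |A ∩ B| > |A ∖ B| — false.
(b) eu-north: |A| = 9, |A ∩ B| = 5; needs |A ∩ B| / |A| > 3/5 — false.
(c) eu-west: |A| = 5, |A ∩ B| = 4; needs |A ∩ B| < 4 — false.
(d) ap-south: |A| = 8, |A ∩ B| = 7; needs A ⊆ B, i.e. every element of A is in B (|A ∖ B| = 0) — false.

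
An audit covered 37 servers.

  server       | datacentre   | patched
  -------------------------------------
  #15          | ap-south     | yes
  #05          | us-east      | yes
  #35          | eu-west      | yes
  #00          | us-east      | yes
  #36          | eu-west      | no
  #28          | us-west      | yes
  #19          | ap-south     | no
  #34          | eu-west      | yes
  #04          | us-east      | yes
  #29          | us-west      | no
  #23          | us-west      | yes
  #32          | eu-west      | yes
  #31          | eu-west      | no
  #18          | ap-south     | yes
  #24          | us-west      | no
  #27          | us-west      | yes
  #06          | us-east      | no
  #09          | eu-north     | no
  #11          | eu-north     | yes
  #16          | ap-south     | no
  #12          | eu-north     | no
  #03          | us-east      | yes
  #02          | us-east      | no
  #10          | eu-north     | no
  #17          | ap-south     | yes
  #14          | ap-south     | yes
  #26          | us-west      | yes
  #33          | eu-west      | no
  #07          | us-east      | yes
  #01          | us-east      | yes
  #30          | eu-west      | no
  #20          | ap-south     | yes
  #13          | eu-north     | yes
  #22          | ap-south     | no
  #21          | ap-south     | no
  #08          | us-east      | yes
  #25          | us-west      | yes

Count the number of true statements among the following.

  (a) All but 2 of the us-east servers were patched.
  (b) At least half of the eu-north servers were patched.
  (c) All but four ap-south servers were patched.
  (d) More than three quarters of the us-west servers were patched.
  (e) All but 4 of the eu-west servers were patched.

3

(a) us-east: |A| = 9, |A ∩ B| = 7; needs |A ∖ B| = 2 — true.
(b) eu-north: |A| = 5, |A ∩ B| = 2; needs |A ∩ B| ≥ |A ∖ B| — false.
(c) ap-south: |A| = 9, |A ∩ B| = 5; needs |A ∖ B| = 4 — true.
(d) us-west: |A| = 7, |A ∩ B| = 5; needs |A ∩ B| / |A| > 3/4 — false.
(e) eu-west: |A| = 7, |A ∩ B| = 3; needs |A ∖ B| = 4 — true.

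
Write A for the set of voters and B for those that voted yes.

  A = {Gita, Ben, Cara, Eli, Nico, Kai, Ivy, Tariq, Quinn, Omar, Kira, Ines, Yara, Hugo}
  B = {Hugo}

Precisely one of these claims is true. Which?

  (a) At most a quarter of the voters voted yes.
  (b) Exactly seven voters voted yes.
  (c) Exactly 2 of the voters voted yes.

|A| = 14, |A ∩ B| = 1, |A ∖ B| = 13.
(a) requires |A ∩ B| / |A| ≤ 1/4: true.
(b) requires |A ∩ B| = 7: false.
(c) requires |A ∩ B| = 2: false.

(a)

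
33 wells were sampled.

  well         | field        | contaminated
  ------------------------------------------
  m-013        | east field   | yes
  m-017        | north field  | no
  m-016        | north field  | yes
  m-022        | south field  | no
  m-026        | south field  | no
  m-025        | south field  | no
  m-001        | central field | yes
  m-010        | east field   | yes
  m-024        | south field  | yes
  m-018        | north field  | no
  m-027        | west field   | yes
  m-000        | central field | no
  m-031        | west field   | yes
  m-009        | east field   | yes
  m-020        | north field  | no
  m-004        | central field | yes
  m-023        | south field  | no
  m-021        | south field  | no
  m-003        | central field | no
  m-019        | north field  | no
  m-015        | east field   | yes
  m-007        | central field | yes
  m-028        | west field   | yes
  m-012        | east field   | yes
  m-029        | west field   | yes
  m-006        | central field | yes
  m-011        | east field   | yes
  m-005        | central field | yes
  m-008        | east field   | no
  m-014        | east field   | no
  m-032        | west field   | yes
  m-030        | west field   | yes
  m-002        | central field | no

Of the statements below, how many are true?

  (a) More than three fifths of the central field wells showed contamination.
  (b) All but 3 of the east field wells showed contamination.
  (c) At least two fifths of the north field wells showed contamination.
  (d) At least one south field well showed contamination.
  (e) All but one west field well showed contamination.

2

(a) central field: |A| = 8, |A ∩ B| = 5; needs |A ∩ B| / |A| > 3/5 — true.
(b) east field: |A| = 8, |A ∩ B| = 6; needs |A ∖ B| = 3 — false.
(c) north field: |A| = 5, |A ∩ B| = 1; needs |A ∩ B| / |A| ≥ 2/5 — false.
(d) south field: |A| = 6, |A ∩ B| = 1; needs A ∩ B ≠ ∅ (|A ∩ B| ≥ 1) — true.
(e) west field: |A| = 6, |A ∩ B| = 6; needs |A ∖ B| = 1 — false.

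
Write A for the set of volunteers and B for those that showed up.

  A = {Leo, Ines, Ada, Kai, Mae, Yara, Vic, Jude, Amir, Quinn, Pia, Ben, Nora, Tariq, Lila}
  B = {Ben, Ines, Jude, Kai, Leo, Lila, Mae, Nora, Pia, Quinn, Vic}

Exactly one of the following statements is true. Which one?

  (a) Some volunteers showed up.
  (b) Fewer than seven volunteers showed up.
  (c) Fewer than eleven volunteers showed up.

|A| = 15, |A ∩ B| = 11, |A ∖ B| = 4.
(a) requires A ∩ B ≠ ∅ (|A ∩ B| ≥ 1): true.
(b) requires |A ∩ B| < 7: false.
(c) requires |A ∩ B| < 11: false.

(a)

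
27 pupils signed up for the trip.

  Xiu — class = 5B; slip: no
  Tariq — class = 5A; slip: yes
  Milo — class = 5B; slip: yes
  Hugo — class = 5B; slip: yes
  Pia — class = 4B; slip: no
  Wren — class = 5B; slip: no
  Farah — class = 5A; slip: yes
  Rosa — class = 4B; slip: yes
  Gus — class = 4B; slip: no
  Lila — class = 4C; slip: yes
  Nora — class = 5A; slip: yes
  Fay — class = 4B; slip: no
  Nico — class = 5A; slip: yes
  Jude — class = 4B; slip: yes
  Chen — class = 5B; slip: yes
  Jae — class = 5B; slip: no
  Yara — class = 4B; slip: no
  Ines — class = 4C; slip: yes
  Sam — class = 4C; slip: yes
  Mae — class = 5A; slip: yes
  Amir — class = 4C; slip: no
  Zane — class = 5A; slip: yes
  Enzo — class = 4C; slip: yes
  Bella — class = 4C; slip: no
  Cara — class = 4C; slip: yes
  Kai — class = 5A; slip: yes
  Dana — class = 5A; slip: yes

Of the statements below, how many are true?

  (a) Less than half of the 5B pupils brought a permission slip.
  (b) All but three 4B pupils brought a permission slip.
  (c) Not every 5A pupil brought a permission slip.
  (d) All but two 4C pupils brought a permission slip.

(a) 5B: |A| = 6, |A ∩ B| = 3; needs |A ∩ B| < |A ∖ B| — false.
(b) 4B: |A| = 6, |A ∩ B| = 2; needs |A ∖ B| = 3 — false.
(c) 5A: |A| = 8, |A ∩ B| = 8; needs A ⊄ B (|A ∖ B| ≥ 1) — false.
(d) 4C: |A| = 7, |A ∩ B| = 5; needs |A ∖ B| = 2 — true.

1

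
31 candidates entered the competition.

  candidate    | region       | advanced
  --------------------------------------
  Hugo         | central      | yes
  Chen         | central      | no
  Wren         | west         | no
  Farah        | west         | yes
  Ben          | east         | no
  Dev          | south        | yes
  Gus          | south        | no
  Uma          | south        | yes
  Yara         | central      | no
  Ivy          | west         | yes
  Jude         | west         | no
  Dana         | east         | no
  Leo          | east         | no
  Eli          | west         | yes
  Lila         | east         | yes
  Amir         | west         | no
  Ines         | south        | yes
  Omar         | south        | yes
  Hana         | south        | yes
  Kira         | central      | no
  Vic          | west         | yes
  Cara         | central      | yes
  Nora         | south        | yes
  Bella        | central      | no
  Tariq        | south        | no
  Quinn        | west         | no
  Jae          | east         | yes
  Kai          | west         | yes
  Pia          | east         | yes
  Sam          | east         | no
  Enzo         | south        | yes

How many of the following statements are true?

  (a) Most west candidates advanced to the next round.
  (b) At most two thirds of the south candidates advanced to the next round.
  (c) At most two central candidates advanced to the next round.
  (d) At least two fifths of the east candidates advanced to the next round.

3

(a) west: |A| = 9, |A ∩ B| = 5; needs |A ∩ B| > |A ∖ B| — true.
(b) south: |A| = 9, |A ∩ B| = 7; needs |A ∩ B| / |A| ≤ 2/3 — false.
(c) central: |A| = 6, |A ∩ B| = 2; needs |A ∩ B| ≤ 2 — true.
(d) east: |A| = 7, |A ∩ B| = 3; needs |A ∩ B| / |A| ≥ 2/5 — true.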